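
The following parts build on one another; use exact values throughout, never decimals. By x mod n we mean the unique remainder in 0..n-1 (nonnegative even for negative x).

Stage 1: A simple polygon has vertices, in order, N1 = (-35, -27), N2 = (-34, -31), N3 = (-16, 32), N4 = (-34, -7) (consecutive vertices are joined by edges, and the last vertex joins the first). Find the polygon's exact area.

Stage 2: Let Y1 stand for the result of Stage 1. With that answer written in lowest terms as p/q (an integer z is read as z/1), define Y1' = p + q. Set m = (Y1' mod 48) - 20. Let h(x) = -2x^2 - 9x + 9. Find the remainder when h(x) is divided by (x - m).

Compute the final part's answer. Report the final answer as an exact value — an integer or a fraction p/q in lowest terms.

Stage 1: cross terms: (-35*-31 - -34*-27)=167, (-34*32 - -16*-31)=-1584, (-16*-7 - -34*32)=1200, (-34*-27 - -35*-7)=673; twice the area = |456| = 456; area = 228; answer 228
Stage 2: Y1 = 228; threaded value p + q = 229; m = 17; remainder = value at the root: -2*(17)^2 - 9*(17)^1 + 9 = (-578) + (-153) + (9) = -722; answer -722

-722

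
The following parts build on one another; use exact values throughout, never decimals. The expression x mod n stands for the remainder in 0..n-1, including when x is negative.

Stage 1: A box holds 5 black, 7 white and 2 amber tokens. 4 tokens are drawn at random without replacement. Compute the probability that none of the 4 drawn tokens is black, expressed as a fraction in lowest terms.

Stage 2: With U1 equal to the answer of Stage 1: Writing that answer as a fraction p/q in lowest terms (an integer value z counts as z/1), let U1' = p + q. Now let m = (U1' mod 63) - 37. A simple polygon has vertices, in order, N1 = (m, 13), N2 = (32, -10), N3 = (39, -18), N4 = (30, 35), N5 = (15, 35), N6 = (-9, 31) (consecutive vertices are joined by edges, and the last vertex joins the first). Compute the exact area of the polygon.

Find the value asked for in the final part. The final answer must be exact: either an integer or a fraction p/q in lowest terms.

2573/2

Stage 1: total draws C(14,4) = 1001; favorable C(9,4) = 126; P = 18/143; answer 18/143
Stage 2: U1 = 18/143; threaded value p + q = 161; m = -2; cross terms: (-2*-10 - 32*13)=-396, (32*-18 - 39*-10)=-186, (39*35 - 30*-18)=1905, (30*35 - 15*35)=525, (15*31 - -9*35)=780, (-9*13 - -2*31)=-55; twice the area = |2573| = 2573; area = 2573/2; answer 2573/2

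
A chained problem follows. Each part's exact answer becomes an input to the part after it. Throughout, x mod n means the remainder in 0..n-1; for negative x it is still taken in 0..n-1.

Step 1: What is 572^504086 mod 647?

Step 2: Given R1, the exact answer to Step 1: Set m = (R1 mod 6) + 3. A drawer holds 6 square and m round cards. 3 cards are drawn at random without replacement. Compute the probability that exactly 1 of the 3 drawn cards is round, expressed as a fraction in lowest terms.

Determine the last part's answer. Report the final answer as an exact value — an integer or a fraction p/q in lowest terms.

Step 1: squarings mod 647: 572^1=572, 572^2=449, 572^4=384, 572^8=587, 572^16=365, 572^32=590, 572^64=14, 572^128=196, 572^256=243, 572^512=172, 572^1024=469, 572^2048=628, 572^4096=361, 572^8192=274, 572^16384=24, 572^32768=576, 572^65536=512, 572^131072=109, 572^262144=235; 572^504086 = 572^2 * 572^4 * 572^16 * 572^256 * 572^4096 * 572^8192 * 572^32768 * 572^65536 * 572^131072 * 572^262144 = 281 (mod 647); answer 281
Step 2: R1 = 281; m = 8; total draws C(14,3) = 364; favorable C(8,1)*C(6,2) = 120; P = 30/91; answer 30/91

30/91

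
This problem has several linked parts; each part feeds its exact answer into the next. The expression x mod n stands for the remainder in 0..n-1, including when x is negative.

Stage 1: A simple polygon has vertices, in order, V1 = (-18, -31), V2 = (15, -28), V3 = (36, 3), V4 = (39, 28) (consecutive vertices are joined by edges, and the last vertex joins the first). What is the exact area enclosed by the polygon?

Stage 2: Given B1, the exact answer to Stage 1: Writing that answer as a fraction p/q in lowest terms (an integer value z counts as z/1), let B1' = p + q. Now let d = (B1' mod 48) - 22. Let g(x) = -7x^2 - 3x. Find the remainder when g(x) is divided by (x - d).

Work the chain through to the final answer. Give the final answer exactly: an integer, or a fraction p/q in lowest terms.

Stage 1: cross terms: (-18*-28 - 15*-31)=969, (15*3 - 36*-28)=1053, (36*28 - 39*3)=891, (39*-31 - -18*28)=-705; twice the area = |2208| = 2208; area = 1104; answer 1104
Stage 2: B1 = 1104; threaded value p + q = 1105; d = -21; remainder = value at the root: -7*(-21)^2 - 3*(-21)^1 = (-3087) + (63) = -3024; answer -3024

-3024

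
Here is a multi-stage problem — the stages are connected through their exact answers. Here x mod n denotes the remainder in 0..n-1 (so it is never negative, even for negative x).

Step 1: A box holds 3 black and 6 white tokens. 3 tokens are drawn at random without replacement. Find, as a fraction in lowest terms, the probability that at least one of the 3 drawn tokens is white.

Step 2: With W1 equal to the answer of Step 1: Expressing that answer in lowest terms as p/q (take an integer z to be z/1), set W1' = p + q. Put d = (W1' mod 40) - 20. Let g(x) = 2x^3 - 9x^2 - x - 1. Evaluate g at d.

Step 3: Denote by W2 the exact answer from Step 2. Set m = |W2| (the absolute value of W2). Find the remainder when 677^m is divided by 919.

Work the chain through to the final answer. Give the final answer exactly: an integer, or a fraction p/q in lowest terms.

157

Step 1: total draws C(9,3) = 84; complement C(3,3) = 1; favorable 84 - 1 = 83; P = 83/84; answer 83/84
Step 2: W1 = 83/84; threaded value p + q = 167; d = -13; 2*(-13)^3 - 9*(-13)^2 - 1*(-13)^1 - 1 = (-4394) + (-1521) + (13) + (-1) = -5903; answer -5903
Step 3: W2 = -5903; m = 5903; squarings mod 919: 677^1=677, 677^2=667, 677^4=93, 677^8=378, 677^16=439, 677^32=650, 677^64=679, 677^128=622, 677^256=904, 677^512=225, 677^1024=80, 677^2048=886, 677^4096=170; 677^5903 = 677^1 * 677^2 * 677^4 * 677^8 * 677^256 * 677^512 * 677^1024 * 677^4096 = 157 (mod 919); answer 157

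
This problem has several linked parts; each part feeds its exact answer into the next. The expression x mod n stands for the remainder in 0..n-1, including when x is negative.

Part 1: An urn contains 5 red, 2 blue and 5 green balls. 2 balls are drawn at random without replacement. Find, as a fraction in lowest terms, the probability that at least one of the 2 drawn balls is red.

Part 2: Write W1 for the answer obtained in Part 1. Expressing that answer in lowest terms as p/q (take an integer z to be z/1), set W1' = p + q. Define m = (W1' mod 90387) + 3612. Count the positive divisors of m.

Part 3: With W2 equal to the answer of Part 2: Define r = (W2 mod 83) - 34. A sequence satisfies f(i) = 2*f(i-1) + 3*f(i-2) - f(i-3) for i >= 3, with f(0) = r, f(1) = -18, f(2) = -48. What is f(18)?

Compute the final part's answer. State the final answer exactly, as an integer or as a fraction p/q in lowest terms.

Part 1: total draws C(12,2) = 66; complement C(7,2) = 21; favorable 66 - 21 = 45; P = 15/22; answer 15/22
Part 2: W1 = 15/22; threaded value p + q = 37; m = 3649; 3649 = 41 * 89; number of divisors = (1+1) * (1+1) = 4; answer 4
Part 3: W2 = 4; r = -30; f(3) = 2*(-48) + 3*(-18) - 1*(-30) = -120; iterating: f(3)=-120, f(4)=-366, f(5)=-1044, f(6)=-3066, f(7)=-8898, f(8)=-25950, f(9)=-75528, f(10)=-220008, f(11)=-640650, f(12)=-1865796, f(13)=-5433534, f(14)=-15823806, f(15)=-46082418, f(16)=-134202720, f(17)=-390828888, f(18)=-1138183518; answer -1138183518

-1138183518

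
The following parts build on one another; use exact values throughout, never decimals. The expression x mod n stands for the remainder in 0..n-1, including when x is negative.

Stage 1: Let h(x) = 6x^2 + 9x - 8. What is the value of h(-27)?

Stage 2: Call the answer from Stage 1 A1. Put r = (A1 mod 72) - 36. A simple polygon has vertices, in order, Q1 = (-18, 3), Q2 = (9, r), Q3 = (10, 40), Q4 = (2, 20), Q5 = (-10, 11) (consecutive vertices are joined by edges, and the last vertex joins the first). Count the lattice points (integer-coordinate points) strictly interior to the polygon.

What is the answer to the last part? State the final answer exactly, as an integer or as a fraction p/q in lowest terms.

652

Stage 1: 6*(-27)^2 + 9*(-27)^1 - 8 = (4374) + (-243) + (-8) = 4123; answer 4123
Stage 2: A1 = 4123; r = -17; cross terms: (-18*-17 - 9*3)=279, (9*40 - 10*-17)=530, (10*20 - 2*40)=120, (2*11 - -10*20)=222, (-10*3 - -18*11)=168; twice the area = |1319| = 1319; area = 1319/2; boundary points = 1 + 1 + 4 + 3 + 8 = 17; strictly interior points = area - boundary/2 + 1 = 652; answer 652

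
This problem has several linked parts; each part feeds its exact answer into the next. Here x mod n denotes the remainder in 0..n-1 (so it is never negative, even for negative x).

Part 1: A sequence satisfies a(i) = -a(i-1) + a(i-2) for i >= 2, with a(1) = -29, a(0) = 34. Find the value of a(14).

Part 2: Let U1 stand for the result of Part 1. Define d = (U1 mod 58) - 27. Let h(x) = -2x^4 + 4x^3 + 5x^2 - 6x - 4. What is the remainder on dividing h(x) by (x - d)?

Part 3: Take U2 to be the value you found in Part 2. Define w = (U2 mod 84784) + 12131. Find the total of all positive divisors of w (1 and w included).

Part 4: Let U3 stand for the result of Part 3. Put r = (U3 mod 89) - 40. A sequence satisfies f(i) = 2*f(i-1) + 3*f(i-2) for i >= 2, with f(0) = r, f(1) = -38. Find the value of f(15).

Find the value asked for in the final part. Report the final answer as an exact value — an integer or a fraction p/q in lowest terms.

-279803666

Part 1: a(2) = -1*(-29) + 1*(34) = 63; iterating: a(2)=63, a(3)=-92, a(4)=155, a(5)=-247, a(6)=402, a(7)=-649, a(8)=1051, a(9)=-1700, a(10)=2751, a(11)=-4451, a(12)=7202, a(13)=-11653, a(14)=18855; answer 18855
Part 2: U1 = 18855; d = -22; remainder = value at the root: -2*(-22)^4 + 4*(-22)^3 + 5*(-22)^2 - 6*(-22)^1 - 4 = (-468512) + (-42592) + (2420) + (132) + (-4) = -508556; answer -508556
Part 3: U2 = -508556; w = 12279; 12279 = 3 * 4093; sigma = (1 + 3) * (1 + 4093) = 4 * 4094 = 16376; answer 16376
Part 4: U3 = 16376; r = -40; f(2) = 2*(-38) + 3*(-40) = -196; iterating: f(2)=-196, f(3)=-506, f(4)=-1600, f(5)=-4718, f(6)=-14236, f(7)=-42626, f(8)=-127960, f(9)=-383798, f(10)=-1151476, f(11)=-3454346, f(12)=-10363120, f(13)=-31089278, f(14)=-93267916, f(15)=-279803666; answer -279803666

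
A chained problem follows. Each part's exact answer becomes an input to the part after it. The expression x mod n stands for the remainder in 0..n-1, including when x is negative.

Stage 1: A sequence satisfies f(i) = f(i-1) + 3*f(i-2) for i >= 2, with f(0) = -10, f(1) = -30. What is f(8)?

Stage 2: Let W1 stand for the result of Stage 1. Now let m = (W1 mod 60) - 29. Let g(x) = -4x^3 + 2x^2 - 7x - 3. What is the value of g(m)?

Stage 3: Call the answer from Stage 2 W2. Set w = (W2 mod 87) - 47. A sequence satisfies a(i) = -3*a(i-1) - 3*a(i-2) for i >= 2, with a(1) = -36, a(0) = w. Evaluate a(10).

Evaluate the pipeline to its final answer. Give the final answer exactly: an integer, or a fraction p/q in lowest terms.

Stage 1: f(2) = 1*(-30) + 3*(-10) = -60; iterating: f(2)=-60, f(3)=-150, f(4)=-330, f(5)=-780, f(6)=-1770, f(7)=-4110, f(8)=-9420; answer -9420
Stage 2: W1 = -9420; m = -29; -4*(-29)^3 + 2*(-29)^2 - 7*(-29)^1 - 3 = (97556) + (1682) + (203) + (-3) = 99438; answer 99438
Stage 3: W2 = 99438; w = 37; a(2) = -3*(-36) - 3*(37) = -3; iterating: a(2)=-3, a(3)=117, a(4)=-342, a(5)=675, a(6)=-999, a(7)=972, a(8)=81, a(9)=-3159, a(10)=9234; answer 9234

9234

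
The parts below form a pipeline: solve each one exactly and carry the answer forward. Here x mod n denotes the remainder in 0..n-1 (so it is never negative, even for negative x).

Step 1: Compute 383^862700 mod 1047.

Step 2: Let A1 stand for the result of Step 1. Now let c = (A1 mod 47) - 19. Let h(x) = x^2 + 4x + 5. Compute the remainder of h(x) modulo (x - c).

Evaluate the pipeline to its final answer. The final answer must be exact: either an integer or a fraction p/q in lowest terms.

Step 1: squarings mod 1047: 383^1=383, 383^2=109, 383^4=364, 383^8=574, 383^16=718, 383^32=400, 383^64=856, 383^128=883, 383^256=721, 383^512=529, 383^1024=292, 383^2048=457, 383^4096=496, 383^8192=1018, 383^16384=841, 383^32768=556, 383^65536=271, 383^131072=151, 383^262144=814, 383^524288=892; 383^862700 = 383^4 * 383^8 * 383^32 * 383^64 * 383^128 * 383^256 * 383^2048 * 383^8192 * 383^65536 * 383^262144 * 383^524288 = 574 (mod 1047); answer 574
Step 2: A1 = 574; c = -9; remainder = value at the root: 1*(-9)^2 + 4*(-9)^1 + 5 = (81) + (-36) + (5) = 50; answer 50

50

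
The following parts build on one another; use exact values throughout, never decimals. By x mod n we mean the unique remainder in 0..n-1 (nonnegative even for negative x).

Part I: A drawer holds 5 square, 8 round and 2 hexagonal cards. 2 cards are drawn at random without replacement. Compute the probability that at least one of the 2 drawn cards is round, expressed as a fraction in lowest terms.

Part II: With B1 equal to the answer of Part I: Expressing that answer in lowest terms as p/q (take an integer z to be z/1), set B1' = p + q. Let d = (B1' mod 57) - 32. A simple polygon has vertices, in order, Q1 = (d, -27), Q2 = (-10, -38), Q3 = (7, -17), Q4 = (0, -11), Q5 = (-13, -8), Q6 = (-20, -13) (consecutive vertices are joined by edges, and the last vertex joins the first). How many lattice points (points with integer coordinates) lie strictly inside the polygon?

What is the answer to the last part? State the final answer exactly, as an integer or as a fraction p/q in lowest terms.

Part I: total draws C(15,2) = 105; complement C(7,2) = 21; favorable 105 - 21 = 84; P = 4/5; answer 4/5
Part II: B1 = 4/5; threaded value p + q = 9; d = -23; cross terms: (-23*-38 - -10*-27)=604, (-10*-17 - 7*-38)=436, (7*-11 - 0*-17)=-77, (0*-8 - -13*-11)=-143, (-13*-13 - -20*-8)=9, (-20*-27 - -23*-13)=241; twice the area = |1070| = 1070; area = 535; boundary points = 1 + 1 + 1 + 1 + 1 + 1 = 6; strictly interior points = area - boundary/2 + 1 = 533; answer 533

533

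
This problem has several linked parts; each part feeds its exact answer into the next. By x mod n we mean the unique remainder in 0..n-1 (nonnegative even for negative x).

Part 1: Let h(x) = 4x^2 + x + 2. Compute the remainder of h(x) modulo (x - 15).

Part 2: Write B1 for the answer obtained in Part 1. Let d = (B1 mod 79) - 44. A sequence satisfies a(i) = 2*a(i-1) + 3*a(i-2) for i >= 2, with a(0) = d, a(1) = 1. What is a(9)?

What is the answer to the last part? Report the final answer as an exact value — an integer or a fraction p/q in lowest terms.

Part 1: remainder = value at the root: 4*(15)^2 + 1*(15)^1 + 2 = (900) + (15) + (2) = 917; answer 917
Part 2: B1 = 917; d = 4; a(2) = 2*(1) + 3*(4) = 14; iterating: a(2)=14, a(3)=31, a(4)=104, a(5)=301, a(6)=914, a(7)=2731, a(8)=8204, a(9)=24601; answer 24601

24601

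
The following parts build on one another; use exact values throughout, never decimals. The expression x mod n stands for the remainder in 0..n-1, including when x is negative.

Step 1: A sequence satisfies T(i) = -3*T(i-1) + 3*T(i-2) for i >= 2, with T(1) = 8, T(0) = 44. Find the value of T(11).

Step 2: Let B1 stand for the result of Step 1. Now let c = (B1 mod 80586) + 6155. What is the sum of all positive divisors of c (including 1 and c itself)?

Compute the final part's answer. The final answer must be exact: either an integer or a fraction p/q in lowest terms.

12330

Step 1: T(2) = -3*(8) + 3*(44) = 108; iterating: T(2)=108, T(3)=-300, T(4)=1224, T(5)=-4572, T(6)=17388, T(7)=-65880, T(8)=249804, T(9)=-947052, T(10)=3590568, T(11)=-13612860; answer -13612860
Step 2: B1 = -13612860; c = 12329; 12329 is prime, so its only divisors are 1 and 12329; sigma = 1 + 12329 = 12330; answer 12330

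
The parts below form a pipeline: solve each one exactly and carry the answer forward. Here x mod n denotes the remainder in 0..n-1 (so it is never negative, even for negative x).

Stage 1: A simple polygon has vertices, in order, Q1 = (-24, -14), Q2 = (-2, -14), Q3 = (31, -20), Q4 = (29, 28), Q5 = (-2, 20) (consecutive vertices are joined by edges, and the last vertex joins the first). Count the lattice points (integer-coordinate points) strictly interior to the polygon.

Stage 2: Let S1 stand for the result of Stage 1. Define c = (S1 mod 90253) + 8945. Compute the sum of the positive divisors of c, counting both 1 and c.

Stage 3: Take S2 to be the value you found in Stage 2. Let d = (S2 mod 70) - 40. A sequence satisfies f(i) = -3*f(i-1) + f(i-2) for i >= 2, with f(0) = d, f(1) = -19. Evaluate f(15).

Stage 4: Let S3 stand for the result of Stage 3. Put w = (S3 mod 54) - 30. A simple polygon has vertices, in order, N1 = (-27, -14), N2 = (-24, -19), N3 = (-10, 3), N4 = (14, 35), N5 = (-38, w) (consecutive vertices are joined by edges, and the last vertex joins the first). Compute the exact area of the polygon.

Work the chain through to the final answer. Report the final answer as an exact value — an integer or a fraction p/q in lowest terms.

1221/2

Stage 1: cross terms: (-24*-14 - -2*-14)=308, (-2*-20 - 31*-14)=474, (31*28 - 29*-20)=1448, (29*20 - -2*28)=636, (-2*-14 - -24*20)=508; twice the area = |3374| = 3374; area = 1687; boundary points = 22 + 3 + 2 + 1 + 2 = 30; strictly interior points = area - boundary/2 + 1 = 1673; answer 1673
Stage 2: S1 = 1673; c = 10618; 10618 = 2 * 5309; sigma = (1 + 2) * (1 + 5309) = 3 * 5310 = 15930; answer 15930
Stage 3: S2 = 15930; d = 0; f(2) = -3*(-19) + 1*(0) = 57; iterating: f(2)=57, f(3)=-190, f(4)=627, f(5)=-2071, f(6)=6840, f(7)=-22591, f(8)=74613, f(9)=-246430, f(10)=813903, f(11)=-2688139, f(12)=8878320, f(13)=-29323099, f(14)=96847617, f(15)=-319865950; answer -319865950
Stage 4: S3 = -319865950; w = -4; cross terms: (-27*-19 - -24*-14)=177, (-24*3 - -10*-19)=-262, (-10*35 - 14*3)=-392, (14*-4 - -38*35)=1274, (-38*-14 - -27*-4)=424; twice the area = |1221| = 1221; area = 1221/2; answer 1221/2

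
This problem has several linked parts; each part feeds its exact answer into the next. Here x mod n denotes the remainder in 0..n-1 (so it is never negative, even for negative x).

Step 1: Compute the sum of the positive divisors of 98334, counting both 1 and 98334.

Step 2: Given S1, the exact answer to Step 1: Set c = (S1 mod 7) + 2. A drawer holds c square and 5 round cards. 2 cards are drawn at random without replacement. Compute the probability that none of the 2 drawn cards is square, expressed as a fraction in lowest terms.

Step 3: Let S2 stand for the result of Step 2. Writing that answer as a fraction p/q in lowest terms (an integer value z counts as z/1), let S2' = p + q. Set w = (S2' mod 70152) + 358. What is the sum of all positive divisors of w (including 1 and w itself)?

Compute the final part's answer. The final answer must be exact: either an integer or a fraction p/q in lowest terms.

Step 1: 98334 = 2 * 3^4 * 607; sigma = (1 + 2) * (1 + 3 + 9 + 27 + 81) * (1 + 607) = 3 * 121 * 608 = 220704; answer 220704
Step 2: S1 = 220704; c = 3; total draws C(8,2) = 28; favorable C(5,2) = 10; P = 5/14; answer 5/14
Step 3: S2 = 5/14; threaded value p + q = 19; w = 377; 377 = 13 * 29; sigma = (1 + 13) * (1 + 29) = 14 * 30 = 420; answer 420

420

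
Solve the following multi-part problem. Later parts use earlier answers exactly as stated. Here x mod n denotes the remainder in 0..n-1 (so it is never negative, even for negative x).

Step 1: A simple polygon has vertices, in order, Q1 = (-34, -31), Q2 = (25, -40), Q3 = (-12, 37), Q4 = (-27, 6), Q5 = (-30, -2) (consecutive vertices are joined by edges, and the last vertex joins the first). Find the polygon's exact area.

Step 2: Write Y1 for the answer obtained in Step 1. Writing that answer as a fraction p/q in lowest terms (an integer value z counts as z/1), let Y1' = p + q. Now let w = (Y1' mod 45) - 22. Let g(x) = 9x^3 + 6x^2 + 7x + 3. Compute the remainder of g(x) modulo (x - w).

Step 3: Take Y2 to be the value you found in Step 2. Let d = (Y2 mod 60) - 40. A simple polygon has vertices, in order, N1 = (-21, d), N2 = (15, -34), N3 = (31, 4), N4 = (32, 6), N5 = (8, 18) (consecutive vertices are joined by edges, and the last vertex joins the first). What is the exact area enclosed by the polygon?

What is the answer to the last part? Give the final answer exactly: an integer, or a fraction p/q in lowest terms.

2785/2

Step 1: cross terms: (-34*-40 - 25*-31)=2135, (25*37 - -12*-40)=445, (-12*6 - -27*37)=927, (-27*-2 - -30*6)=234, (-30*-31 - -34*-2)=862; twice the area = |4603| = 4603; area = 4603/2; answer 4603/2
Step 2: Y1 = 4603/2; threaded value p + q = 4605; w = -7; remainder = value at the root: 9*(-7)^3 + 6*(-7)^2 + 7*(-7)^1 + 3 = (-3087) + (294) + (-49) + (3) = -2839; answer -2839
Step 3: Y2 = -2839; d = 1; cross terms: (-21*-34 - 15*1)=699, (15*4 - 31*-34)=1114, (31*6 - 32*4)=58, (32*18 - 8*6)=528, (8*1 - -21*18)=386; twice the area = |2785| = 2785; area = 2785/2; answer 2785/2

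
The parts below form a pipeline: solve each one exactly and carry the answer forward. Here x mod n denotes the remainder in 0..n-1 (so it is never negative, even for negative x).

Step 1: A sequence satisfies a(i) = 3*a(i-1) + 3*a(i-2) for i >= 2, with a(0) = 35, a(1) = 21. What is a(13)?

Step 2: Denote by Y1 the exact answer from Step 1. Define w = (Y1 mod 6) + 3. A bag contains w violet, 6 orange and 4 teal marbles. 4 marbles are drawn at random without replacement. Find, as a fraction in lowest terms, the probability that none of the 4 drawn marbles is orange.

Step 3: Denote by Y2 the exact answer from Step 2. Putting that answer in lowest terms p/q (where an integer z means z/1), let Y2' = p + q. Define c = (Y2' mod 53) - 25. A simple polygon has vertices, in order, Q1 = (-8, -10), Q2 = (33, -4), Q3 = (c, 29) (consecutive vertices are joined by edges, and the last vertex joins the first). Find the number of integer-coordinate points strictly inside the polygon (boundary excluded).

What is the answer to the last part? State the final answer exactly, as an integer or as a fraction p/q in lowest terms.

762

Step 1: a(2) = 3*(21) + 3*(35) = 168; iterating: a(2)=168, a(3)=567, a(4)=2205, a(5)=8316, a(6)=31563, a(7)=119637, a(8)=453600, a(9)=1719711, a(10)=6519933, a(11)=24718932, a(12)=93716595, a(13)=355306581; answer 355306581
Step 2: Y1 = 355306581; w = 6; total draws C(16,4) = 1820; favorable C(10,4) = 210; P = 3/26; answer 3/26
Step 3: Y2 = 3/26; threaded value p + q = 29; c = 4; cross terms: (-8*-4 - 33*-10)=362, (33*29 - 4*-4)=973, (4*-10 - -8*29)=192; twice the area = |1527| = 1527; area = 1527/2; boundary points = 1 + 1 + 3 = 5; strictly interior points = area - boundary/2 + 1 = 762; answer 762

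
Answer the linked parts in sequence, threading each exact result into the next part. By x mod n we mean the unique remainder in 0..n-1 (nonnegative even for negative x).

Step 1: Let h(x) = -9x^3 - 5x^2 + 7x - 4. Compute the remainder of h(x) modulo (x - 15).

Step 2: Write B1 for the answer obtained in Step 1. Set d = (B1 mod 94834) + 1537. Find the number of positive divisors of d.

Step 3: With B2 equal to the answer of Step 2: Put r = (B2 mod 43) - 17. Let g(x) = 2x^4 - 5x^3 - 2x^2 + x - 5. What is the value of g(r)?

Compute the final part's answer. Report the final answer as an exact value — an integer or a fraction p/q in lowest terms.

1815

Step 1: remainder = value at the root: -9*(15)^3 - 5*(15)^2 + 7*(15)^1 - 4 = (-30375) + (-1125) + (105) + (-4) = -31399; answer -31399
Step 2: B1 = -31399; d = 64972; 64972 = 2^2 * 37 * 439; number of divisors = (2+1) * (1+1) * (1+1) = 12; answer 12
Step 3: B2 = 12; r = -5; 2*(-5)^4 - 5*(-5)^3 - 2*(-5)^2 + 1*(-5)^1 - 5 = (1250) + (625) + (-50) + (-5) + (-5) = 1815; answer 1815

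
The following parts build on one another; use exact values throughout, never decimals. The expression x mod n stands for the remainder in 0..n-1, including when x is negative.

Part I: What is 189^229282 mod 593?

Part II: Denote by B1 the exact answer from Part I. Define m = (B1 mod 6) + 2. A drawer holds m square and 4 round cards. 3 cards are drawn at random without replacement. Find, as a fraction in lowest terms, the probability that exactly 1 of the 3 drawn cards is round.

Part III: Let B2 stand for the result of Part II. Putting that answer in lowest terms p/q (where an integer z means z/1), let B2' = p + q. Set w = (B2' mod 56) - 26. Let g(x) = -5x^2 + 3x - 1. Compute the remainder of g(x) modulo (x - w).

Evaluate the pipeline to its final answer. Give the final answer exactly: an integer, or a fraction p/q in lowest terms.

-2143

Part I: squarings mod 593: 189^1=189, 189^2=141, 189^4=312, 189^8=92, 189^16=162, 189^32=152, 189^64=570, 189^128=529, 189^256=538, 189^512=60, 189^1024=42, 189^2048=578, 189^4096=225, 189^8192=220, 189^16384=367, 189^32768=78, 189^65536=154, 189^131072=589; 189^229282 = 189^2 * 189^32 * 189^128 * 189^256 * 189^512 * 189^1024 * 189^2048 * 189^4096 * 189^8192 * 189^16384 * 189^65536 * 189^131072 = 205 (mod 593); answer 205
Part II: B1 = 205; m = 3; total draws C(7,3) = 35; favorable C(4,1)*C(3,2) = 12; P = 12/35; answer 12/35
Part III: B2 = 12/35; threaded value p + q = 47; w = 21; remainder = value at the root: -5*(21)^2 + 3*(21)^1 - 1 = (-2205) + (63) + (-1) = -2143; answer -2143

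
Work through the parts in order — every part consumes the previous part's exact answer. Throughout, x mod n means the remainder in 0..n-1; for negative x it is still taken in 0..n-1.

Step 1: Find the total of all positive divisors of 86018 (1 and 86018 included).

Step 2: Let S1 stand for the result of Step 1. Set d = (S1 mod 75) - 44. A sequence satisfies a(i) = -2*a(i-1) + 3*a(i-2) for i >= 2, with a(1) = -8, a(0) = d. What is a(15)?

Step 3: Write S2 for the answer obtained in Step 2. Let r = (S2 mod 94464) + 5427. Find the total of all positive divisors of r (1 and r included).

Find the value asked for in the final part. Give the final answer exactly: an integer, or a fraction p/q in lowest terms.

Step 1: 86018 = 2 * 41 * 1049; sigma = (1 + 2) * (1 + 41) * (1 + 1049) = 3 * 42 * 1050 = 132300; answer 132300
Step 2: S1 = 132300; d = -44; a(2) = -2*(-8) + 3*(-44) = -116; iterating: a(2)=-116, a(3)=208, a(4)=-764, a(5)=2152, a(6)=-6596, a(7)=19648, a(8)=-59084, a(9)=177112, a(10)=-531476, a(11)=1594288, a(12)=-4783004, a(13)=14348872, a(14)=-43046756, a(15)=129140128; answer 129140128
Step 3: S2 = 129140128; r = 13267; 13267 is prime, so its only divisors are 1 and 13267; sigma = 1 + 13267 = 13268; answer 13268

13268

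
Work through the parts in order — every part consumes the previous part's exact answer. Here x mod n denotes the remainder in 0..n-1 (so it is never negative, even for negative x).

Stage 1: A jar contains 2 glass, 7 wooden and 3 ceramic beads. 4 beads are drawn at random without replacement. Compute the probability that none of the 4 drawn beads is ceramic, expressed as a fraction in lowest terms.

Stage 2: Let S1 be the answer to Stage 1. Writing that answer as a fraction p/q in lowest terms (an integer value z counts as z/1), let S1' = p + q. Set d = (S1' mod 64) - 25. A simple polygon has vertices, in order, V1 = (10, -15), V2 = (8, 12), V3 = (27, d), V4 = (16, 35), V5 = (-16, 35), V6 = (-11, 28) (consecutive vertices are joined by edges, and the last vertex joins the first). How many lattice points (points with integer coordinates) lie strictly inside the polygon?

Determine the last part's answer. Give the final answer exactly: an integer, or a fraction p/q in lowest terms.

959

Stage 1: total draws C(12,4) = 495; favorable C(9,4) = 126; P = 14/55; answer 14/55
Stage 2: S1 = 14/55; threaded value p + q = 69; d = -20; cross terms: (10*12 - 8*-15)=240, (8*-20 - 27*12)=-484, (27*35 - 16*-20)=1265, (16*35 - -16*35)=1120, (-16*28 - -11*35)=-63, (-11*-15 - 10*28)=-115; twice the area = |1963| = 1963; area = 1963/2; boundary points = 1 + 1 + 11 + 32 + 1 + 1 = 47; strictly interior points = area - boundary/2 + 1 = 959; answer 959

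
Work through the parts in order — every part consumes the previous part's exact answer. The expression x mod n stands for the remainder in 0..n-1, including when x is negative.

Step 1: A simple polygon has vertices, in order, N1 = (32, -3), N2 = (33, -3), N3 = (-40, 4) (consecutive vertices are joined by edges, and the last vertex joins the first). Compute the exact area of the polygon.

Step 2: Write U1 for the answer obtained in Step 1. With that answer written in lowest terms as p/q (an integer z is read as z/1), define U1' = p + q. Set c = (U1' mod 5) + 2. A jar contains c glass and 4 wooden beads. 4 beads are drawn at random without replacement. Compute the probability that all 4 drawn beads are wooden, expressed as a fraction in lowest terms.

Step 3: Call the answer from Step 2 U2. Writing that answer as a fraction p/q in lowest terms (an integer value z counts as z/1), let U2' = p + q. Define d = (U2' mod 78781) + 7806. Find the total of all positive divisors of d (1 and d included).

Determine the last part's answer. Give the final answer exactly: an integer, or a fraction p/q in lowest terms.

Step 1: cross terms: (32*-3 - 33*-3)=3, (33*4 - -40*-3)=12, (-40*-3 - 32*4)=-8; twice the area = |7| = 7; area = 7/2; answer 7/2
Step 2: U1 = 7/2; threaded value p + q = 9; c = 6; total draws C(10,4) = 210; favorable C(4,4) = 1; P = 1/210; answer 1/210
Step 3: U2 = 1/210; threaded value p + q = 211; d = 8017; 8017 is prime, so its only divisors are 1 and 8017; sigma = 1 + 8017 = 8018; answer 8018

8018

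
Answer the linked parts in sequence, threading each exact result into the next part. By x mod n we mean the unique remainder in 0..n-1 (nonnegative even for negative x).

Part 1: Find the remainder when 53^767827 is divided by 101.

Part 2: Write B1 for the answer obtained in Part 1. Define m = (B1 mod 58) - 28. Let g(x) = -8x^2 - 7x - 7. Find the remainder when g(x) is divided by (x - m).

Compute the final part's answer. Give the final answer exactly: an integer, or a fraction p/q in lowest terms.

Part 1: squarings mod 101: 53^1=53, 53^2=82, 53^4=58, 53^8=31, 53^16=52, 53^32=78, 53^64=24, 53^128=71, 53^256=92, 53^512=81, 53^1024=97, 53^2048=16, 53^4096=54, 53^8192=88, 53^16384=68, 53^32768=79, 53^65536=80, 53^131072=37, 53^262144=56, 53^524288=5; 53^767827 = 53^1 * 53^2 * 53^16 * 53^64 * 53^256 * 53^512 * 53^1024 * 53^4096 * 53^8192 * 53^32768 * 53^65536 * 53^131072 * 53^524288 = 89 (mod 101); answer 89
Part 2: B1 = 89; m = 3; remainder = value at the root: -8*(3)^2 - 7*(3)^1 - 7 = (-72) + (-21) + (-7) = -100; answer -100

-100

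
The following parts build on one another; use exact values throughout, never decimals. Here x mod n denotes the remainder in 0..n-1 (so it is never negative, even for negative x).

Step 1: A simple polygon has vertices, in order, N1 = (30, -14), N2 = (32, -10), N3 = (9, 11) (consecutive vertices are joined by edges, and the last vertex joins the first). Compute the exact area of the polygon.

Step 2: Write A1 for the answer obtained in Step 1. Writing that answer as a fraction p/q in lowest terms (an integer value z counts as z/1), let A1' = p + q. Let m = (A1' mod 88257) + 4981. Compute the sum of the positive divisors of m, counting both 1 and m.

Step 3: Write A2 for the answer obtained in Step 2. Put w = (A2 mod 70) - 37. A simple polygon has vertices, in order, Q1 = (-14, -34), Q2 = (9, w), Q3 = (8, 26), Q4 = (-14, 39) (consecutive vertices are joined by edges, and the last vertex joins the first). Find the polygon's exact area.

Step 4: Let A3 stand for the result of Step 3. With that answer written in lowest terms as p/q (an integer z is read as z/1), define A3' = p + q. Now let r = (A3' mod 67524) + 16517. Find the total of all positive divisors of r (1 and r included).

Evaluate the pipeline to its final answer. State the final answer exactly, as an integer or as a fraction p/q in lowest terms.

Step 1: cross terms: (30*-10 - 32*-14)=148, (32*11 - 9*-10)=442, (9*-14 - 30*11)=-456; twice the area = |134| = 134; area = 67; answer 67
Step 2: A1 = 67; threaded value p + q = 68; m = 5049; 5049 = 3^3 * 11 * 17; sigma = (1 + 3 + 9 + 27) * (1 + 11) * (1 + 17) = 40 * 12 * 18 = 8640; answer 8640
Step 3: A2 = 8640; w = -7; cross terms: (-14*-7 - 9*-34)=404, (9*26 - 8*-7)=290, (8*39 - -14*26)=676, (-14*-34 - -14*39)=1022; twice the area = |2392| = 2392; area = 1196; answer 1196
Step 4: A3 = 1196; threaded value p + q = 1197; r = 17714; 17714 = 2 * 17 * 521; sigma = (1 + 2) * (1 + 17) * (1 + 521) = 3 * 18 * 522 = 28188; answer 28188

28188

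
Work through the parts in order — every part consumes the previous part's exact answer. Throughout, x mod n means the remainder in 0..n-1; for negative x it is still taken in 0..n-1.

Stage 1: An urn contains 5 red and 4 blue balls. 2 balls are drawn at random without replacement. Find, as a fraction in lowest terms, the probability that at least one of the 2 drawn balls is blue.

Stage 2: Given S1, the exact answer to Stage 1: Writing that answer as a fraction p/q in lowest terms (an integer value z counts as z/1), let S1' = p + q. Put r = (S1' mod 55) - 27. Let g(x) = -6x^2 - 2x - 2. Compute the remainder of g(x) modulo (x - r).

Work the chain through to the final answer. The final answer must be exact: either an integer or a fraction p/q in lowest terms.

-106

Stage 1: total draws C(9,2) = 36; complement C(5,2) = 10; favorable 36 - 10 = 26; P = 13/18; answer 13/18
Stage 2: S1 = 13/18; threaded value p + q = 31; r = 4; remainder = value at the root: -6*(4)^2 - 2*(4)^1 - 2 = (-96) + (-8) + (-2) = -106; answer -106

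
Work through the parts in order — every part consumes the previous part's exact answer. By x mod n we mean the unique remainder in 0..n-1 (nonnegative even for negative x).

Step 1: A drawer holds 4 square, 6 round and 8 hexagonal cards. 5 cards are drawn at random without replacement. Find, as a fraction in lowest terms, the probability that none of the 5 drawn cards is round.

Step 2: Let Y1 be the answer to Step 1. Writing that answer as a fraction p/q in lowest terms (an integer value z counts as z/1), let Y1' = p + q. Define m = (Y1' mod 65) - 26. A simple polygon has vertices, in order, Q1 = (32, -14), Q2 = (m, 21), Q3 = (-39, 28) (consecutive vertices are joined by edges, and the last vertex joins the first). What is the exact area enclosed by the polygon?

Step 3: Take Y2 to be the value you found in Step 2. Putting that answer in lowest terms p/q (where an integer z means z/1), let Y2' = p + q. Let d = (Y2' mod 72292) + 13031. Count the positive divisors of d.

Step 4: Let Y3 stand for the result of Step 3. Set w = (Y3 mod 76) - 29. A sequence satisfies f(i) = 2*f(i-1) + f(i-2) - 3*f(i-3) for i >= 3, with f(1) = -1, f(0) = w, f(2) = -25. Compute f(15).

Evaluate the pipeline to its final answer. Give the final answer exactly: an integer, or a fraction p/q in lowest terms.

Step 1: total draws C(18,5) = 8568; favorable C(12,5) = 792; P = 11/119; answer 11/119
Step 2: Y1 = 11/119; threaded value p + q = 130; m = -26; cross terms: (32*21 - -26*-14)=308, (-26*28 - -39*21)=91, (-39*-14 - 32*28)=-350; twice the area = |49| = 49; area = 49/2; answer 49/2
Step 3: Y2 = 49/2; threaded value p + q = 51; d = 13082; 13082 = 2 * 31 * 211; number of divisors = (1+1) * (1+1) * (1+1) = 8; answer 8
Step 4: Y3 = 8; w = -21; f(3) = 2*(-25) + 1*(-1) - 3*(-21) = 12; iterating: f(3)=12, f(4)=2, f(5)=91, f(6)=148, f(7)=381, f(8)=637, f(9)=1211, f(10)=1916, f(11)=3132, f(12)=4547, f(13)=6478, f(14)=8107, f(15)=9051; answer 9051

9051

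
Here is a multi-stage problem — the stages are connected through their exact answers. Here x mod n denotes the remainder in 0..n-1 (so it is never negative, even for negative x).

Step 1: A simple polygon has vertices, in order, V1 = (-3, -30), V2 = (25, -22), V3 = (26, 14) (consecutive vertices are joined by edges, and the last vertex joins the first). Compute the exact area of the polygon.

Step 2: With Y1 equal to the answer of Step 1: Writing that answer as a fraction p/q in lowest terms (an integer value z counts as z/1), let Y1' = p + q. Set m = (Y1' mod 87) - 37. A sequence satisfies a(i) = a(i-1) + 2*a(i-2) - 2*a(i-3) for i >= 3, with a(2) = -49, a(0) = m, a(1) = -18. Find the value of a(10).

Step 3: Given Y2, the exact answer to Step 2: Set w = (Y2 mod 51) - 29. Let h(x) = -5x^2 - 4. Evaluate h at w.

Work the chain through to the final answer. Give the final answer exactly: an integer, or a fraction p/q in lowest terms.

Step 1: cross terms: (-3*-22 - 25*-30)=816, (25*14 - 26*-22)=922, (26*-30 - -3*14)=-738; twice the area = |1000| = 1000; area = 500; answer 500
Step 2: Y1 = 500; threaded value p + q = 501; m = 29; a(3) = 1*(-49) + 2*(-18) - 2*(29) = -143; iterating: a(3)=-143, a(4)=-205, a(5)=-393, a(6)=-517, a(7)=-893, a(8)=-1141, a(9)=-1893, a(10)=-2389; answer -2389
Step 3: Y2 = -2389; w = -21; -5*(-21)^2 - 4 = (-2205) + (-4) = -2209; answer -2209

-2209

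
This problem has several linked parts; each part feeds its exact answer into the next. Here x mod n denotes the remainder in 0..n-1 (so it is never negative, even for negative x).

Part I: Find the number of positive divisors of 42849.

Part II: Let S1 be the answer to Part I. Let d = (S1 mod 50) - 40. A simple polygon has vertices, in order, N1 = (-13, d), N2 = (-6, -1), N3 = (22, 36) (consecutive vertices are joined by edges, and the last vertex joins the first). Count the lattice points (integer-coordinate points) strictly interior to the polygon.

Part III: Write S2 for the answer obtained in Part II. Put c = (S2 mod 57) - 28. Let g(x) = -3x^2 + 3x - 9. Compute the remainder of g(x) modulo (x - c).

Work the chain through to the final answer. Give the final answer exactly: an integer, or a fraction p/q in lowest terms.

Part I: 42849 = 3^4 * 23^2; number of divisors = (4+1) * (2+1) = 15; answer 15
Part II: S1 = 15; d = -25; cross terms: (-13*-1 - -6*-25)=-137, (-6*36 - 22*-1)=-194, (22*-25 - -13*36)=-82; twice the area = |-413| = 413; area = 413/2; boundary points = 1 + 1 + 1 = 3; strictly interior points = area - boundary/2 + 1 = 206; answer 206
Part III: S2 = 206; c = 7; remainder = value at the root: -3*(7)^2 + 3*(7)^1 - 9 = (-147) + (21) + (-9) = -135; answer -135

-135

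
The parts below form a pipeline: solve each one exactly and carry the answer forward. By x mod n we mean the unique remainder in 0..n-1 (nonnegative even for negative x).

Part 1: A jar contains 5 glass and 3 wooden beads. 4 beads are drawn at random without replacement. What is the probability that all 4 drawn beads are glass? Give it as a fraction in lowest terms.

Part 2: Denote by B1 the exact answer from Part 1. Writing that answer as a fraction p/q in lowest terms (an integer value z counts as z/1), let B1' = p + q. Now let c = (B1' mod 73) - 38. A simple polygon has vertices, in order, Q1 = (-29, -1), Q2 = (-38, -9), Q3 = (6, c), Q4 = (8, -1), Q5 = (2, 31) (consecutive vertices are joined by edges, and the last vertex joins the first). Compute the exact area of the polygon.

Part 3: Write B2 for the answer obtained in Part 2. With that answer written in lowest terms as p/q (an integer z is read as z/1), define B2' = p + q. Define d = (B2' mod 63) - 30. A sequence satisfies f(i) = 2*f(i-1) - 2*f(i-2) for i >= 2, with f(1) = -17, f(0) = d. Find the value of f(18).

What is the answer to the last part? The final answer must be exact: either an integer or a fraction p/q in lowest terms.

Part 1: total draws C(8,4) = 70; favorable C(5,4) = 5; P = 1/14; answer 1/14
Part 2: B1 = 1/14; threaded value p + q = 15; c = -23; cross terms: (-29*-9 - -38*-1)=223, (-38*-23 - 6*-9)=928, (6*-1 - 8*-23)=178, (8*31 - 2*-1)=250, (2*-1 - -29*31)=897; twice the area = |2476| = 2476; area = 1238; answer 1238
Part 3: B2 = 1238; threaded value p + q = 1239; d = 12; f(2) = 2*(-17) - 2*(12) = -58; iterating: f(2)=-58, f(3)=-82, f(4)=-48, f(5)=68, f(6)=232, f(7)=328, f(8)=192, f(9)=-272, f(10)=-928, f(11)=-1312, f(12)=-768, f(13)=1088, f(14)=3712, f(15)=5248, f(16)=3072, f(17)=-4352, f(18)=-14848; answer -14848

-14848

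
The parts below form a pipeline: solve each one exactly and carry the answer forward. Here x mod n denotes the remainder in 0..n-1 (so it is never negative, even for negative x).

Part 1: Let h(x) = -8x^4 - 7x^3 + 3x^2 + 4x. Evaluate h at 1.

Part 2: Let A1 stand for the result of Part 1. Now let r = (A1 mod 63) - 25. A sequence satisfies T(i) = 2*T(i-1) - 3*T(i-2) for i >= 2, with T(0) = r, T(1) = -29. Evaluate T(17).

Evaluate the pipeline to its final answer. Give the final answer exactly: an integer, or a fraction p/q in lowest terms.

Part 1: -8*(1)^4 - 7*(1)^3 + 3*(1)^2 + 4*(1)^1 = (-8) + (-7) + (3) + (4) = -8; answer -8
Part 2: A1 = -8; r = 30; T(2) = 2*(-29) - 3*(30) = -148; iterating: T(2)=-148, T(3)=-209, T(4)=26, T(5)=679, T(6)=1280, T(7)=523, T(8)=-2794, T(9)=-7157, T(10)=-5932, T(11)=9607, T(12)=37010, T(13)=45199, T(14)=-20632, T(15)=-176861, T(16)=-291826, T(17)=-53069; answer -53069

-53069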